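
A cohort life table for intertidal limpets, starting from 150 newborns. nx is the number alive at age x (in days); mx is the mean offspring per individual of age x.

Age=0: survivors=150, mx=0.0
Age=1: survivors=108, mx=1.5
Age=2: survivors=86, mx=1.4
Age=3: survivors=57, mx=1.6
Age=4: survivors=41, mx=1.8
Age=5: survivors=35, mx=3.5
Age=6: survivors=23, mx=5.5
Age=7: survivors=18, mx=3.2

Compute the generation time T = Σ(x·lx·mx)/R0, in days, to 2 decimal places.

3.64

lx = nx/n0 = nx/150: 1, 0.72, 0.57333…, 0.38, 0.27333…, 0.23333…, 0.15333…, 0.12
lx·mx: 0, 1.08, 0.802667…, 0.608, 0.492…, 0.816667…, 0.843333…, 0.384 → R0 = 5.026667…
x·lx·mx: 0, 1.08, 1.605333…, 1.824, 1.968…, 4.083333…, 5.06…, 2.688 → Σ = 18.308667…
T = 18.308667… / 5.026667… = 3.642308… → 3.64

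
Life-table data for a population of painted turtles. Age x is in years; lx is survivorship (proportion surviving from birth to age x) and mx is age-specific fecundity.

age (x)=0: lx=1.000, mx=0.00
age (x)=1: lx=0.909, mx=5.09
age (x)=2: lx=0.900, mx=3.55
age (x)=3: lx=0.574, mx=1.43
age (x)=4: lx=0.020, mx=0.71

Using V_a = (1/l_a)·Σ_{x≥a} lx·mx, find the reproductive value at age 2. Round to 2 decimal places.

lx·mx for x ≥ 2: 3.195, 0.82082, 0.0142 → sum = 4.03002
V_2 = 4.03002 / l_2 = 4.03002 / 0.9 = 4.4778 → 4.48

4.48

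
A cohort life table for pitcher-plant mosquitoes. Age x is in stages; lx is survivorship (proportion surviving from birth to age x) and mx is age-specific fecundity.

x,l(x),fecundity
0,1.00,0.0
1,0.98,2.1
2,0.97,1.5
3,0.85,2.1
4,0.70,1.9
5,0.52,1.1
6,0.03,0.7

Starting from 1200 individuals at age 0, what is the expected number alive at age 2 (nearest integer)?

Expected survivors = N0 · l_2 = 1200 × 0.97 = 1164 → 1164

1164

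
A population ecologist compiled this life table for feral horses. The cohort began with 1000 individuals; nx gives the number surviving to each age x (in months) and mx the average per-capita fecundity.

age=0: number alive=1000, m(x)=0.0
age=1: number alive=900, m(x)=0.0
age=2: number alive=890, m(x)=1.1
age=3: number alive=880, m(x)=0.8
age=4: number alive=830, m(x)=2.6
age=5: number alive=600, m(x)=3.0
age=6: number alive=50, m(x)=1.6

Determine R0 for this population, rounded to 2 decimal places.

5.72

lx = nx/n0 = nx/1000: 1, 0.9, 0.89, 0.88, 0.83, 0.6, 0.05
lx·mx by age: 0, 0, 0.979, 0.704, 2.158, 1.8, 0.08
R0 = Σ lx·mx = 5.721 → 5.72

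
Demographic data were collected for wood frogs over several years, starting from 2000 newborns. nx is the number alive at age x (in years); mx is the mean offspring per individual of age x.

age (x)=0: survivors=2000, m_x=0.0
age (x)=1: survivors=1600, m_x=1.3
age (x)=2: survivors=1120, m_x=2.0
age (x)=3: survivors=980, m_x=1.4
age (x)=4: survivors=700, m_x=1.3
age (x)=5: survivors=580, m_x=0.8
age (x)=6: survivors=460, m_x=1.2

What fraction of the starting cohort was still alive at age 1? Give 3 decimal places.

l_1 = n_1/n_0 = 1600/2000 = 0.8 → 0.800

0.800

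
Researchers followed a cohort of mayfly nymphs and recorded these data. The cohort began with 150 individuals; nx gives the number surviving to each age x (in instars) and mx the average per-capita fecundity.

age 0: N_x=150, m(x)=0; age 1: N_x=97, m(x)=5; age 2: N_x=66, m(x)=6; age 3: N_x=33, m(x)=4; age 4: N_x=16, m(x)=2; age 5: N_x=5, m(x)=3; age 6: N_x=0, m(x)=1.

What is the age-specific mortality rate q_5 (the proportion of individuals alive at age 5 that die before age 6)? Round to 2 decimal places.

1.00

lx = nx/n0 = nx/150: 1, 0.64667…, 0.44, 0.22, 0.10667…, 0.03333…, 0
q_5 = (l_5 − l_6) / l_5 = (0.033333… − 0) / 0.033333…
     = 0.033333… / 0.033333… = 1 → 1.00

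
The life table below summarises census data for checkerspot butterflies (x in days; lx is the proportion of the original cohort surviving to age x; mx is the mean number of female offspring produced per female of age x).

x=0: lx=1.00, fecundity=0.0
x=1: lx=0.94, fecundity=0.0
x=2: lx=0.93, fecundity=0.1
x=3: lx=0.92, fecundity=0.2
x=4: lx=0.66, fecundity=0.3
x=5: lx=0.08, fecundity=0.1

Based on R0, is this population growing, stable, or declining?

declining

R0 = Σ lx·mx = 0 + 0 + 0.093 + 0.184 + 0.198 + 0.008 = 0.483
R0 < 1, so the population is declining.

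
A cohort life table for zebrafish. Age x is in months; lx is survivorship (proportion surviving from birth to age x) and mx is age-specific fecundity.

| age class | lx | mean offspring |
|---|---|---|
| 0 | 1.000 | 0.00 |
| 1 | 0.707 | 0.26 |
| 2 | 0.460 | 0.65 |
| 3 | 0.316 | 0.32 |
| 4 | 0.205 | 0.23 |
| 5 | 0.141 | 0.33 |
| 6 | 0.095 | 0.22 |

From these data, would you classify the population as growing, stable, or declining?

R0 = Σ lx·mx = 0 + 0.18382 + 0.299 + 0.10112 + 0.04715 + 0.04653 + 0.0209 = 0.69852
R0 < 1, so the population is declining.

declining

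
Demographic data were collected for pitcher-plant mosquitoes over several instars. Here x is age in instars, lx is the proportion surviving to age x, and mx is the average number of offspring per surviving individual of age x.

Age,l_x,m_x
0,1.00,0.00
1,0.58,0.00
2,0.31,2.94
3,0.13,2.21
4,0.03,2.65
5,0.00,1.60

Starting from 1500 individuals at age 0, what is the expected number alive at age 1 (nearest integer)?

Expected survivors = N0 · l_1 = 1500 × 0.58 = 870 → 870

870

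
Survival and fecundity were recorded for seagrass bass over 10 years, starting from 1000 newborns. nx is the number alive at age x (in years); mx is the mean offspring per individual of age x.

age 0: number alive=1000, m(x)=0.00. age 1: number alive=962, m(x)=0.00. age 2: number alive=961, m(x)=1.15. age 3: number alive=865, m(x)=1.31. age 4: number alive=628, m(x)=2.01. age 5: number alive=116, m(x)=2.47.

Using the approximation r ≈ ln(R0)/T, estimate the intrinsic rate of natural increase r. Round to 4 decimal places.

lx = nx/n0 = nx/1000: 1, 0.962, 0.961, 0.865, 0.628, 0.116
R0 = Σ lx·mx = 0 + 0 + 1.10515 + 1.13315 + 1.26228 + 0.28652 = 3.7871
Σ x·lx·mx = 12.09147; T = 12.09147/3.7871 = 3.1928…
r ≈ ln(R0)/T = ln(3.7871)/3.1928… = 0.417063… → 0.4171

0.4171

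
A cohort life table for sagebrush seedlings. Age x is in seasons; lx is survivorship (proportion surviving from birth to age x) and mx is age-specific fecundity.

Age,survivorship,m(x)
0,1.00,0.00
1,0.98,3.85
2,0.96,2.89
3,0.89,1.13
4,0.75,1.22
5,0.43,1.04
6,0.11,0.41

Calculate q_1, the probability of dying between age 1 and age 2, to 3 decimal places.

0.020

q_1 = (l_1 − l_2) / l_1 = (0.98 − 0.96) / 0.98
     = 0.02 / 0.98 = 0.020408… → 0.020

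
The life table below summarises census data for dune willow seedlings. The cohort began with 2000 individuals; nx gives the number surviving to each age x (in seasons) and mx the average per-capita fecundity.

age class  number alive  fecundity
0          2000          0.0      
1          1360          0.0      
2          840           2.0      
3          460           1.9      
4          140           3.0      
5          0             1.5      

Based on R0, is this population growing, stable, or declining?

growing

lx = nx/n0 = nx/2000: 1, 0.68, 0.42, 0.23, 0.07, 0
R0 = Σ lx·mx = 0 + 0 + 0.84 + 0.437 + 0.21 + 0 = 1.487
R0 > 1, so the population is growing.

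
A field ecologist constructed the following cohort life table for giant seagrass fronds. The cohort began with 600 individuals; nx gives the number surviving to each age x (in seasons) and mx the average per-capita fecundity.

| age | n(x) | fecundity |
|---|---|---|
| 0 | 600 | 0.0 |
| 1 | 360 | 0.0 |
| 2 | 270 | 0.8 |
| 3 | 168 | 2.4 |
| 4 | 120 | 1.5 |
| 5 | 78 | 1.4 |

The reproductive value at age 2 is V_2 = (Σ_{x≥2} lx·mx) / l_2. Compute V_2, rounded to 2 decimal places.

lx = nx/n0 = nx/600: 1, 0.6, 0.45, 0.28, 0.2, 0.13
lx·mx for x ≥ 2: 0.36, 0.672, 0.3, 0.182 → sum = 1.514
V_2 = 1.514 / l_2 = 1.514 / 0.45 = 3.364444… → 3.36

3.36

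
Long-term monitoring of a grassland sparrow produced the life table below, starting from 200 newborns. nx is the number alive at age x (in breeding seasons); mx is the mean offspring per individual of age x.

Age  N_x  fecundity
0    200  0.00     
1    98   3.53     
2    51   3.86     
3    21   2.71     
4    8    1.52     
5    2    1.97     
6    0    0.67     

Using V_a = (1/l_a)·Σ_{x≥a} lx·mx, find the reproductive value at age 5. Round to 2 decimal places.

lx = nx/n0 = nx/200: 1, 0.49, 0.255, 0.105, 0.04, 0.01, 0
lx·mx for x ≥ 5: 0.0197, 0 → sum = 0.0197
V_5 = 0.0197 / l_5 = 0.0197 / 0.01 = 1.97 → 1.97

1.97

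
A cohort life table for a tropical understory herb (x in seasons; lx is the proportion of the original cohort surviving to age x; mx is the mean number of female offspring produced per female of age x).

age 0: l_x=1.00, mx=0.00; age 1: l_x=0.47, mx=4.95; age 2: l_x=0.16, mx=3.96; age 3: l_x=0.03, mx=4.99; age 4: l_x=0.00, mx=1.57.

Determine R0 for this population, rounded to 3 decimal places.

lx·mx by age: 0, 2.3265, 0.6336, 0.1497, 0
R0 = Σ lx·mx = 3.1098 → 3.110

3.110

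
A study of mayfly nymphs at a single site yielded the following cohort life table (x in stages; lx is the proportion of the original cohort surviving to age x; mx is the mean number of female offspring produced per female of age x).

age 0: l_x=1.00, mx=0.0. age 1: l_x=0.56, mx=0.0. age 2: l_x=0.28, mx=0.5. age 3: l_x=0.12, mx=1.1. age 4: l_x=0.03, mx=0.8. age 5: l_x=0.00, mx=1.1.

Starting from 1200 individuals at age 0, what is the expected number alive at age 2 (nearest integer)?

Expected survivors = N0 · l_2 = 1200 × 0.28 = 336 → 336

336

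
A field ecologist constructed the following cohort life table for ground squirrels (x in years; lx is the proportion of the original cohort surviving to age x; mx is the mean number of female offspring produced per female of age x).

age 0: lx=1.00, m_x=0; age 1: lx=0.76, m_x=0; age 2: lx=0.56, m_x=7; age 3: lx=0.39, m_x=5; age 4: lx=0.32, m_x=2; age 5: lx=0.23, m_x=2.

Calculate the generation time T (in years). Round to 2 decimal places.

lx·mx: 0, 0, 3.92, 1.95, 0.64, 0.46 → R0 = 6.97
x·lx·mx: 0, 0, 7.84, 5.85, 2.56, 2.3 → Σ = 18.55
T = 18.55 / 6.97 = 2.661406… → 2.66

2.66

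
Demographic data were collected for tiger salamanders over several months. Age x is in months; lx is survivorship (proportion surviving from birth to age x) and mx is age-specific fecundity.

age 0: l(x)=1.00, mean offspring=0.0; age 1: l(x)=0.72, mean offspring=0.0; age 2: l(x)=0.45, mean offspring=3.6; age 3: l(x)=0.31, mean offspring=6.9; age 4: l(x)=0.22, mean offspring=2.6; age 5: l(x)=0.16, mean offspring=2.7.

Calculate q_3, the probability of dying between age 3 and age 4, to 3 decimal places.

0.290

q_3 = (l_3 − l_4) / l_3 = (0.31 − 0.22) / 0.31
     = 0.09 / 0.31 = 0.290323… → 0.290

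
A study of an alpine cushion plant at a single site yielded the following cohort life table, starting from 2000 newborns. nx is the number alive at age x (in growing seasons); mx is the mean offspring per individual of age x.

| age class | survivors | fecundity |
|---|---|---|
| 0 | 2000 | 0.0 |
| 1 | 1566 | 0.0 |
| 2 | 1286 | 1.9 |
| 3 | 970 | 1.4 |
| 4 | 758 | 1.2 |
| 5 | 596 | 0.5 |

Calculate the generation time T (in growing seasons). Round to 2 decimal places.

2.81

lx = nx/n0 = nx/2000: 1, 0.783, 0.643, 0.485, 0.379, 0.298
lx·mx: 0, 0, 1.2217, 0.679, 0.4548, 0.149 → R0 = 2.5045
x·lx·mx: 0, 0, 2.4434, 2.037, 1.8192, 0.745 → Σ = 7.0446
T = 7.0446 / 2.5045 = 2.812777… → 2.81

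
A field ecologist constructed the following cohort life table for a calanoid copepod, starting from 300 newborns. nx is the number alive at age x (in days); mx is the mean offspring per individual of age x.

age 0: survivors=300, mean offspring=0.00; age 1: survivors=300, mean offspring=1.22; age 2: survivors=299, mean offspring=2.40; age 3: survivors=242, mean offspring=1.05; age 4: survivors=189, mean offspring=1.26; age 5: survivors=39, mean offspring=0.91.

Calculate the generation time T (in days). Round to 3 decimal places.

lx = nx/n0 = nx/300: 1, 1, 0.99667…, 0.80667…, 0.63, 0.13
lx·mx: 0, 1.22, 2.392…, 0.847…, 0.7938, 0.1183 → R0 = 5.3711…
x·lx·mx: 0, 1.22, 4.784…, 2.541…, 3.1752, 0.5915 → Σ = 12.3117…
T = 12.3117… / 5.3711… = 2.292212… → 2.292

2.292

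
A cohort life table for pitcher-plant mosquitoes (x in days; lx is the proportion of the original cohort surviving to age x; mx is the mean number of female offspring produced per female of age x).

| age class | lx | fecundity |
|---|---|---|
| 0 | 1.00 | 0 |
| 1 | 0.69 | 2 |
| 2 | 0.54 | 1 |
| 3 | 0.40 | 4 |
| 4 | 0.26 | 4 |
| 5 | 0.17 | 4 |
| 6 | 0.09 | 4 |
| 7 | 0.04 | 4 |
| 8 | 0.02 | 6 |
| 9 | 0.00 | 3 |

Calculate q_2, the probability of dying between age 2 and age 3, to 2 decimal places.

0.26

q_2 = (l_2 − l_3) / l_2 = (0.54 − 0.4) / 0.54
     = 0.14 / 0.54 = 0.259259… → 0.26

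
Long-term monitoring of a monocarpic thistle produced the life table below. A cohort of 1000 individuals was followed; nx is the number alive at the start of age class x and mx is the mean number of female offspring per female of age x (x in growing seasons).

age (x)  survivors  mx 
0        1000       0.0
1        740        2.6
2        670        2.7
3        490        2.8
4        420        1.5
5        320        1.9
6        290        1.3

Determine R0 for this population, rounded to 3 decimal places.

lx = nx/n0 = nx/1000: 1, 0.74, 0.67, 0.49, 0.42, 0.32, 0.29
lx·mx by age: 0, 1.924, 1.809, 1.372, 0.63, 0.608, 0.377
R0 = Σ lx·mx = 6.72 → 6.720

6.720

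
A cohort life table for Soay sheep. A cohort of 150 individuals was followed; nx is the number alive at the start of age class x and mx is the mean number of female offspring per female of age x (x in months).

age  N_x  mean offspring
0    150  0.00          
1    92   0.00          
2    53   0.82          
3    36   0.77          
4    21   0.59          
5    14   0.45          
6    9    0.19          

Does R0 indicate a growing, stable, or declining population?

declining

lx = nx/n0 = nx/150: 1, 0.61333…, 0.35333…, 0.24, 0.14, 0.09333…, 0.06
R0 = Σ lx·mx = 0 + 0 + 0.289733… + 0.1848 + 0.0826 + 0.042… + 0.0114 = 0.610533…
R0 < 1, so the population is declining.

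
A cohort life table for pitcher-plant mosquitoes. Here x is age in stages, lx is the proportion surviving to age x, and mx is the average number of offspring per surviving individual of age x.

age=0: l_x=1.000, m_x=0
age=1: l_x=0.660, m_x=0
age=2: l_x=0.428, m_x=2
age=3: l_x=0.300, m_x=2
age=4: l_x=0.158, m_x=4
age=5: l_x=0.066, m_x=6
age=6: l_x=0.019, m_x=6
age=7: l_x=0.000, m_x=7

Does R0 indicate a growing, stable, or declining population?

growing

R0 = Σ lx·mx = 0 + 0 + 0.856 + 0.6 + 0.632 + 0.396 + 0.114 + 0 = 2.598
R0 > 1, so the population is growing.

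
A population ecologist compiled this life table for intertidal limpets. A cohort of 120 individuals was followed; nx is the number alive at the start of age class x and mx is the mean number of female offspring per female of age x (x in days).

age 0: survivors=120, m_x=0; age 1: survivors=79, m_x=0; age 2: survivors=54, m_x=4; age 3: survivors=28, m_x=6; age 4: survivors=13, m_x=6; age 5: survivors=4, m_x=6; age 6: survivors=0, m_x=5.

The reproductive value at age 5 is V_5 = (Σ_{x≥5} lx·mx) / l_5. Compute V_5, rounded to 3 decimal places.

lx = nx/n0 = nx/120: 1, 0.65833…, 0.45, 0.23333…, 0.10833…, 0.03333…, 0
lx·mx for x ≥ 5: 0.2…, 0 → sum = 0.2…
V_5 = 0.2… / l_5 = 0.2… / 0.033333… = 6… → 6.000

6.000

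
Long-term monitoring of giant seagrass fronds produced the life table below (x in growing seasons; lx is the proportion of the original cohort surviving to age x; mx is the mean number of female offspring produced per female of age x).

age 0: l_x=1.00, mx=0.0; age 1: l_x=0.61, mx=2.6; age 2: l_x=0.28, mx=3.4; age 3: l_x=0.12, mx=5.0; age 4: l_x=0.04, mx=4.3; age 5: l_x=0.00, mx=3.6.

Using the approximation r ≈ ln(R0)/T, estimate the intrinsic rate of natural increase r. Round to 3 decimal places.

R0 = Σ lx·mx = 0 + 1.586 + 0.952 + 0.6 + 0.172 + 0 = 3.31
Σ x·lx·mx = 5.978; T = 5.978/3.31 = 1.80604…
r ≈ ln(R0)/T = ln(3.31)/1.80604… = 0.66275… → 0.663

0.663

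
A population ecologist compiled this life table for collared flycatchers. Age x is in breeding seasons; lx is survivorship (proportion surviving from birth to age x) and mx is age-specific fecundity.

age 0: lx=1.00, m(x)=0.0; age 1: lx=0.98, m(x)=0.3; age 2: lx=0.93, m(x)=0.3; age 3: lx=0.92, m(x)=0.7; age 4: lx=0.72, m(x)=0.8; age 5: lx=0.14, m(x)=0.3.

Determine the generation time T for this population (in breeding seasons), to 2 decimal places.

lx·mx: 0, 0.294, 0.279, 0.644, 0.576, 0.042 → R0 = 1.835
x·lx·mx: 0, 0.294, 0.558, 1.932, 2.304, 0.21 → Σ = 5.298
T = 5.298 / 1.835 = 2.887193… → 2.89

2.89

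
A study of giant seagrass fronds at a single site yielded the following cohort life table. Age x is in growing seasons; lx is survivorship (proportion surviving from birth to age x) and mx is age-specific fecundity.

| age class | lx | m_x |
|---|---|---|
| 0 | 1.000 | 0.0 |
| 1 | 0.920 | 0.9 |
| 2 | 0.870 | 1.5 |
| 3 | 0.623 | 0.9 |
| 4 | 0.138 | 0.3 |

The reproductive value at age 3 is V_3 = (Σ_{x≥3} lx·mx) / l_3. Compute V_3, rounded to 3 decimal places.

0.966

lx·mx for x ≥ 3: 0.5607, 0.0414 → sum = 0.6021
V_3 = 0.6021 / l_3 = 0.6021 / 0.623 = 0.966453… → 0.966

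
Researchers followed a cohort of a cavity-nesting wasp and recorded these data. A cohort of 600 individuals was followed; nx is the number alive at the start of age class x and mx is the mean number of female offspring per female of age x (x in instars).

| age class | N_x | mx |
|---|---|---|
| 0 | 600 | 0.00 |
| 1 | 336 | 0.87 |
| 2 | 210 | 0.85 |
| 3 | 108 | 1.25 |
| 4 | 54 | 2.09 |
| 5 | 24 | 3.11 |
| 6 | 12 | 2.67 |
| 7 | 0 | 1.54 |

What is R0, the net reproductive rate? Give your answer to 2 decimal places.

lx = nx/n0 = nx/600: 1, 0.56, 0.35, 0.18, 0.09, 0.04, 0.02, 0
lx·mx by age: 0, 0.4872, 0.2975, 0.225, 0.1881, 0.1244, 0.0534, 0
R0 = Σ lx·mx = 1.3756 → 1.38

1.38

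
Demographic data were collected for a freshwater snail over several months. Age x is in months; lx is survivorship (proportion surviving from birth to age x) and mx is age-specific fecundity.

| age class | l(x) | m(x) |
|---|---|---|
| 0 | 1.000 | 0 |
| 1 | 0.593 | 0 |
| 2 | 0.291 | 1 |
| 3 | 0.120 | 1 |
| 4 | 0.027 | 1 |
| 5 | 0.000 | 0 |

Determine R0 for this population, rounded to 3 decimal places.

0.438

lx·mx by age: 0, 0, 0.291, 0.12, 0.027, 0
R0 = Σ lx·mx = 0.438 → 0.438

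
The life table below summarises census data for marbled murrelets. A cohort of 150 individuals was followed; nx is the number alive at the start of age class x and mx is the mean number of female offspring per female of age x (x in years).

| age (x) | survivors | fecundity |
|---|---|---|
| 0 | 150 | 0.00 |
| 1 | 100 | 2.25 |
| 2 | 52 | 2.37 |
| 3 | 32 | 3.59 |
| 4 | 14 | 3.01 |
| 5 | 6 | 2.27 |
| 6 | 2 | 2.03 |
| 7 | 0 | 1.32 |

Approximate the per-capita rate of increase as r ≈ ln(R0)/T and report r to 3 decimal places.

lx = nx/n0 = nx/150: 1, 0.66667…, 0.34667…, 0.21333…, 0.09333…, 0.04, 0.01333…, 0
R0 = Σ lx·mx = 0 + 1.5… + 0.8216… + 0.76587… + 0.28093… + 0.0908 + 0.02707… + 0 = 3.486267…
Σ x·lx·mx = 7.180933…; T = 7.180933…/3.486267… = 2.05978…
r ≈ ln(R0)/T = ln(3.486267…)/2.05978… = 0.60629… → 0.606

0.606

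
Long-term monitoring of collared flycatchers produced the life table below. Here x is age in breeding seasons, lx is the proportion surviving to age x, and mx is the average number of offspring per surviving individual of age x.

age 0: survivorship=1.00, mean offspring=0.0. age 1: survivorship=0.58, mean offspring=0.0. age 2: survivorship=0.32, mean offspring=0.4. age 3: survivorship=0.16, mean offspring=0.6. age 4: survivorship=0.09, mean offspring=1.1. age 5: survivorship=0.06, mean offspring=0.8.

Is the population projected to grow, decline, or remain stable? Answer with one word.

declining

R0 = Σ lx·mx = 0 + 0 + 0.128 + 0.096 + 0.099 + 0.048 = 0.371
R0 < 1, so the population is declining.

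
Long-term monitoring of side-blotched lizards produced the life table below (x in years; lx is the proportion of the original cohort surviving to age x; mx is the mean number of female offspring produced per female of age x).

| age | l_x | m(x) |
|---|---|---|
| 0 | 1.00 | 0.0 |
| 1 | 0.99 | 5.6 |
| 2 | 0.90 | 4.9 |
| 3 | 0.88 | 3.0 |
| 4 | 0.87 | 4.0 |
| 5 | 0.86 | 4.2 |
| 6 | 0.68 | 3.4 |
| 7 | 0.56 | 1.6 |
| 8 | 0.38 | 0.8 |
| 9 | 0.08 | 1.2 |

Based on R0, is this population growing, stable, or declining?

growing

R0 = Σ lx·mx = 0 + 5.544 + 4.41 + 2.64 + 3.48 + 3.612 + 2.312 + 0.896 + 0.304 + 0.096 = 23.294
R0 > 1, so the population is growing.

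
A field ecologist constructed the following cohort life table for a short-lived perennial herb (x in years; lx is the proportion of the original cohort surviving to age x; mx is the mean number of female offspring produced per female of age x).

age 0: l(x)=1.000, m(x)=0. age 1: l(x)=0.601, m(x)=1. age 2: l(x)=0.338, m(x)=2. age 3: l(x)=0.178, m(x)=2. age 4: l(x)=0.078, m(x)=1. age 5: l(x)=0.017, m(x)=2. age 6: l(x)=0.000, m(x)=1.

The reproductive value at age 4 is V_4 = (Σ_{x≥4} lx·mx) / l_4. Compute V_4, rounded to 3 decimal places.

1.436

lx·mx for x ≥ 4: 0.078, 0.034, 0 → sum = 0.112
V_4 = 0.112 / l_4 = 0.112 / 0.078 = 1.435897… → 1.436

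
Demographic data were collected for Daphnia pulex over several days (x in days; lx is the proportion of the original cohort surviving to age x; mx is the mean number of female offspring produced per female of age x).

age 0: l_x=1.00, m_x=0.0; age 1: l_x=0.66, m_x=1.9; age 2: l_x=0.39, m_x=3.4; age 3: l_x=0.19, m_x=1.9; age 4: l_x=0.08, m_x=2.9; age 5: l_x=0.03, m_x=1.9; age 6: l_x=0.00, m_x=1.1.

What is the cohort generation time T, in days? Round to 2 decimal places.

lx·mx: 0, 1.254, 1.326, 0.361, 0.232, 0.057, 0 → R0 = 3.23
x·lx·mx: 0, 1.254, 2.652, 1.083, 0.928, 0.285, 0 → Σ = 6.202
T = 6.202 / 3.23 = 1.920124… → 1.92

1.92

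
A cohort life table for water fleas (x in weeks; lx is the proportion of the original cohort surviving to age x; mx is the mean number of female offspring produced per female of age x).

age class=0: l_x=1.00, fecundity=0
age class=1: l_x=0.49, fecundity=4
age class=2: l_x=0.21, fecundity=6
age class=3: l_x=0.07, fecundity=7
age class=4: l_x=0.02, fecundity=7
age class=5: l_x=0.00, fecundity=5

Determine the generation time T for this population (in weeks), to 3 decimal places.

lx·mx: 0, 1.96, 1.26, 0.49, 0.14, 0 → R0 = 3.85
x·lx·mx: 0, 1.96, 2.52, 1.47, 0.56, 0 → Σ = 6.51
T = 6.51 / 3.85 = 1.690909… → 1.691

1.691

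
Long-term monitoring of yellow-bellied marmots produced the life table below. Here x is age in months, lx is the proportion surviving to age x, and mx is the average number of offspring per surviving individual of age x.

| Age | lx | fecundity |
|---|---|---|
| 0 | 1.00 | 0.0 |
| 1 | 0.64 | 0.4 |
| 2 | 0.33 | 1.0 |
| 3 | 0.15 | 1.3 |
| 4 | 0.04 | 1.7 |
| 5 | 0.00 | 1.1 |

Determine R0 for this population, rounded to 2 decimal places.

lx·mx by age: 0, 0.256, 0.33, 0.195, 0.068, 0
R0 = Σ lx·mx = 0.849 → 0.85

0.85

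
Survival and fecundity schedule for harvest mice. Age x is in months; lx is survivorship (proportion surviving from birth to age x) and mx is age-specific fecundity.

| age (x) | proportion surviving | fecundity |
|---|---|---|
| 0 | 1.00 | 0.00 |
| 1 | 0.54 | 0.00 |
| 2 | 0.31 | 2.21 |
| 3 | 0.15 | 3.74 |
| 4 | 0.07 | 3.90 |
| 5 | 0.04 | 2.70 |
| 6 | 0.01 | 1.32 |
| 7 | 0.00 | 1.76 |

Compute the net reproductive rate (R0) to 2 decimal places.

lx·mx by age: 0, 0, 0.6851, 0.561, 0.273, 0.108, 0.0132, 0
R0 = Σ lx·mx = 1.6403 → 1.64

1.64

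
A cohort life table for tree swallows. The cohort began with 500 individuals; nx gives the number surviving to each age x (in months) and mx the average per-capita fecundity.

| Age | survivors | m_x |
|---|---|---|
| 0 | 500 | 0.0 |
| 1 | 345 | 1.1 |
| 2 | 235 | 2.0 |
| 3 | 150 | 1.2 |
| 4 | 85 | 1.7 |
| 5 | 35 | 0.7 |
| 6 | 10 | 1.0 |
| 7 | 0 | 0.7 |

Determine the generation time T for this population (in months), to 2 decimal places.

lx = nx/n0 = nx/500: 1, 0.69, 0.47, 0.3, 0.17, 0.07, 0.02, 0
lx·mx: 0, 0.759, 0.94, 0.36, 0.289, 0.049, 0.02, 0 → R0 = 2.417
x·lx·mx: 0, 0.759, 1.88, 1.08, 1.156, 0.245, 0.12, 0 → Σ = 5.24
T = 5.24 / 2.417 = 2.167977… → 2.17

2.17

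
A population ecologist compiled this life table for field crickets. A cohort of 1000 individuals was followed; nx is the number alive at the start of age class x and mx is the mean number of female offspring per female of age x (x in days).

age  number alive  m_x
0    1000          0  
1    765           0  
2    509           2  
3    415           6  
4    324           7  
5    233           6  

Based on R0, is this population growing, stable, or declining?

growing

lx = nx/n0 = nx/1000: 1, 0.765, 0.509, 0.415, 0.324, 0.233
R0 = Σ lx·mx = 0 + 0 + 1.018 + 2.49 + 2.268 + 1.398 = 7.174
R0 > 1, so the population is growing.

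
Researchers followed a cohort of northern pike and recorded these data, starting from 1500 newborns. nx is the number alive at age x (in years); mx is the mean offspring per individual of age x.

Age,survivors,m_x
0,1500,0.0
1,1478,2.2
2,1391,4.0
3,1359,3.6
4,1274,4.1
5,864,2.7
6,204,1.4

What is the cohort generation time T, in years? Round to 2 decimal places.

2.94

lx = nx/n0 = nx/1500: 1, 0.98533…, 0.92733…, 0.906, 0.84933…, 0.576, 0.136
lx·mx: 0, 2.167733…, 3.709333…, 3.2616, 3.482267…, 1.5552, 0.1904 → R0 = 14.366533…
x·lx·mx: 0, 2.167733…, 7.418667…, 9.7848, 13.929067…, 7.776, 1.1424 → Σ = 42.218667…
T = 42.218667… / 14.366533… = 2.938682… → 2.94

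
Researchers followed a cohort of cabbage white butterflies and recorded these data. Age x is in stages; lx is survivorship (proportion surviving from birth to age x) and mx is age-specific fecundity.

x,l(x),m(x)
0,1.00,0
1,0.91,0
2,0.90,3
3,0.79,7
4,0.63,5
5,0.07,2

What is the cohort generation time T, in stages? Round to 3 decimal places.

lx·mx: 0, 0, 2.7, 5.53, 3.15, 0.14 → R0 = 11.52
x·lx·mx: 0, 0, 5.4, 16.59, 12.6, 0.7 → Σ = 35.29
T = 35.29 / 11.52 = 3.063368… → 3.063

3.063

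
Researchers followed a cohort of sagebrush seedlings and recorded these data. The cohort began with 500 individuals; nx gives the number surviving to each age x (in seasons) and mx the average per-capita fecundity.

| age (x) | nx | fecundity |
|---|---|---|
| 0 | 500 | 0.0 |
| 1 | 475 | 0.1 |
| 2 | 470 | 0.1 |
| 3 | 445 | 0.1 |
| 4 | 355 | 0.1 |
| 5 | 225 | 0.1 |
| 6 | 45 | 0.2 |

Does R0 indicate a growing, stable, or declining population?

declining

lx = nx/n0 = nx/500: 1, 0.95, 0.94, 0.89, 0.71, 0.45, 0.09
R0 = Σ lx·mx = 0 + 0.095 + 0.094 + 0.089 + 0.071 + 0.045 + 0.018 = 0.412
R0 < 1, so the population is declining.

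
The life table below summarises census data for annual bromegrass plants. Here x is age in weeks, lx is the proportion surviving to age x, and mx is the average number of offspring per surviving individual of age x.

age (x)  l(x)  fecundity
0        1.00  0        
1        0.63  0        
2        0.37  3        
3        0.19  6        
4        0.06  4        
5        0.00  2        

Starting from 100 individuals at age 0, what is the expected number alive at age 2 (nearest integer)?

37

Expected survivors = N0 · l_2 = 100 × 0.37 = 37 → 37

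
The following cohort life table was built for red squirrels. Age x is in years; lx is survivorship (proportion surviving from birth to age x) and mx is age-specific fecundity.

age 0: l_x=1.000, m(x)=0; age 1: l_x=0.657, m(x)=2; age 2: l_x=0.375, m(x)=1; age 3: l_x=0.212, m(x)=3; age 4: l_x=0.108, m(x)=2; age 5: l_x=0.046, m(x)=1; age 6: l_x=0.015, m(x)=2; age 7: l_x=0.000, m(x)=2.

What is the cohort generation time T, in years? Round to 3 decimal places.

2.005

lx·mx: 0, 1.314, 0.375, 0.636, 0.216, 0.046, 0.03, 0 → R0 = 2.617
x·lx·mx: 0, 1.314, 0.75, 1.908, 0.864, 0.23, 0.18, 0 → Σ = 5.246
T = 5.246 / 2.617 = 2.004585… → 2.005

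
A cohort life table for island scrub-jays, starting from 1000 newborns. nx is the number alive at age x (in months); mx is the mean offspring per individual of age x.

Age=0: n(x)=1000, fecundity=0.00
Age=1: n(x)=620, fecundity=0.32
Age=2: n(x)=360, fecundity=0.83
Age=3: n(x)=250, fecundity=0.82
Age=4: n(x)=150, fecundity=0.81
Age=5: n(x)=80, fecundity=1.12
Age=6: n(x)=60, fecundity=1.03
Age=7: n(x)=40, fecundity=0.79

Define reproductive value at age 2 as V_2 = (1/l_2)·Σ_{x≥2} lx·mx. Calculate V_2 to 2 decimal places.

lx = nx/n0 = nx/1000: 1, 0.62, 0.36, 0.25, 0.15, 0.08, 0.06, 0.04
lx·mx for x ≥ 2: 0.2988, 0.205, 0.1215, 0.0896, 0.0618, 0.0316 → sum = 0.8083
V_2 = 0.8083 / l_2 = 0.8083 / 0.36 = 2.245278… → 2.25

2.25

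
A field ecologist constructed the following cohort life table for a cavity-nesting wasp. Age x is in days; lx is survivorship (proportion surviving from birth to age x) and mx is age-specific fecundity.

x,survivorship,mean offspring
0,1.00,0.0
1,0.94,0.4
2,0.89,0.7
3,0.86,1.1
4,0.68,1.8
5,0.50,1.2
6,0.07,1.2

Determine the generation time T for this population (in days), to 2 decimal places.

lx·mx: 0, 0.376, 0.623, 0.946, 1.224, 0.6, 0.084 → R0 = 3.853
x·lx·mx: 0, 0.376, 1.246, 2.838, 4.896, 3, 0.504 → Σ = 12.86
T = 12.86 / 3.853 = 3.337659… → 3.34

3.34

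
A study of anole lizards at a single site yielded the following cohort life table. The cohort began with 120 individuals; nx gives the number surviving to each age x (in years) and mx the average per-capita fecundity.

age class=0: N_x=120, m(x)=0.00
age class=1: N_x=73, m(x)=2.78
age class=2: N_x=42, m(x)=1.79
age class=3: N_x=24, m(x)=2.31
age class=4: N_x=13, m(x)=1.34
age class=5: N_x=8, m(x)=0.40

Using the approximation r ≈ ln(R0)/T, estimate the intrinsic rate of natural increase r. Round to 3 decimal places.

lx = nx/n0 = nx/120: 1, 0.60833…, 0.35, 0.2, 0.10833…, 0.06667…
R0 = Σ lx·mx = 0 + 1.69117… + 0.6265 + 0.462 + 0.14517… + 0.02667… = 2.9515…
Σ x·lx·mx = 5.044167…; T = 5.044167…/2.9515… = 1.70902…
r ≈ ln(R0)/T = ln(2.9515…)/1.70902… = 0.6333… → 0.633

0.633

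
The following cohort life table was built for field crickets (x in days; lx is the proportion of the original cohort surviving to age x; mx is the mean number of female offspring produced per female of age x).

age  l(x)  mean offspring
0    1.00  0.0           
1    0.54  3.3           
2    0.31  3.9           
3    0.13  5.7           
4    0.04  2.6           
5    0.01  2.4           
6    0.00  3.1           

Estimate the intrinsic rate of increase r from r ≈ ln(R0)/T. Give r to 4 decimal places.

R0 = Σ lx·mx = 0 + 1.782 + 1.209 + 0.741 + 0.104 + 0.024 + 0 = 3.86
Σ x·lx·mx = 6.959; T = 6.959/3.86 = 1.80285…
r ≈ ln(R0)/T = ln(3.86)/1.80285… = 0.749185… → 0.7492

0.7492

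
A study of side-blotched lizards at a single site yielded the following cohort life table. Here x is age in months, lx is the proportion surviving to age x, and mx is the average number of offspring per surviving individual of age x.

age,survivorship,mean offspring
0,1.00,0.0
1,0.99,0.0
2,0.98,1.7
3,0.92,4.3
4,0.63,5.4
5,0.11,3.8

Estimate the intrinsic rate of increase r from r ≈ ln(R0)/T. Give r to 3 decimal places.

0.686

R0 = Σ lx·mx = 0 + 0 + 1.666 + 3.956 + 3.402 + 0.418 = 9.442
Σ x·lx·mx = 30.898; T = 30.898/9.442 = 3.2724…
r ≈ ln(R0)/T = ln(9.442)/3.2724… = 0.68609… → 0.686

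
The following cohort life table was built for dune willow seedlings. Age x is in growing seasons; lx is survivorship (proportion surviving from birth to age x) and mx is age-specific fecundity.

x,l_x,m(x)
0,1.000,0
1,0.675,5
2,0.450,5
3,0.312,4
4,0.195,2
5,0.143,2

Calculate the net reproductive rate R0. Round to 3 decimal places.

lx·mx by age: 0, 3.375, 2.25, 1.248, 0.39, 0.286
R0 = Σ lx·mx = 7.549 → 7.549

7.549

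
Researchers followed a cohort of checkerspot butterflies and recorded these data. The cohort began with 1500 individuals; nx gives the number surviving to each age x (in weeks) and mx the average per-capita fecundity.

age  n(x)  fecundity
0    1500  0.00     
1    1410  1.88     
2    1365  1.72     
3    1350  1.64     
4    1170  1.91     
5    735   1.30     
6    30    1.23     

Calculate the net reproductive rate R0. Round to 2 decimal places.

lx = nx/n0 = nx/1500: 1, 0.94, 0.91, 0.9, 0.78, 0.49, 0.02
lx·mx by age: 0, 1.7672, 1.5652, 1.476, 1.4898, 0.637, 0.0246
R0 = Σ lx·mx = 6.9598 → 6.96

6.96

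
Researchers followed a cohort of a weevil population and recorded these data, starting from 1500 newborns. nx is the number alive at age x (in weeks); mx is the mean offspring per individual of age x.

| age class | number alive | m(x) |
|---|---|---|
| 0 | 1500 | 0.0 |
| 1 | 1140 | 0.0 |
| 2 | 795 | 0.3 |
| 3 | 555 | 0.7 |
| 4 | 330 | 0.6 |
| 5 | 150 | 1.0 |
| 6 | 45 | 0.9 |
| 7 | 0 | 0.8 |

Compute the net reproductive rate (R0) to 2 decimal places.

0.68

lx = nx/n0 = nx/1500: 1, 0.76, 0.53, 0.37, 0.22, 0.1, 0.03, 0
lx·mx by age: 0, 0, 0.159, 0.259, 0.132, 0.1, 0.027, 0
R0 = Σ lx·mx = 0.677 → 0.68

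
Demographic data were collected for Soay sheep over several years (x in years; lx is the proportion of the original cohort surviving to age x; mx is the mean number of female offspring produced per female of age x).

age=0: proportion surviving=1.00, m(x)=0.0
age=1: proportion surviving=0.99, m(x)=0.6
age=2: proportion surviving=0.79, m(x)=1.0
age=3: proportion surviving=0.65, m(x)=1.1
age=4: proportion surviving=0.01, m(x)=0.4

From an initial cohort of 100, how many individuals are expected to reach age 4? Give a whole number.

Expected survivors = N0 · l_4 = 100 × 0.01 = 1 → 1

1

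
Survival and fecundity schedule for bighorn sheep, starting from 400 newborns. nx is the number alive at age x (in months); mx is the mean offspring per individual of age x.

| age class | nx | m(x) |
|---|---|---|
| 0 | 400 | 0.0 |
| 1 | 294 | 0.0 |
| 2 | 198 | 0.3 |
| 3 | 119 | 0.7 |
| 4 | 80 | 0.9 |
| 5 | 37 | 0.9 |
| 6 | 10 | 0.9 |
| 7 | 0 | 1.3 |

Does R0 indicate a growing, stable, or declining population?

declining

lx = nx/n0 = nx/400: 1, 0.735, 0.495, 0.2975, 0.2, 0.0925, 0.025, 0
R0 = Σ lx·mx = 0 + 0 + 0.1485 + 0.20825 + 0.18 + 0.08325 + 0.0225 + 0 = 0.6425
R0 < 1, so the population is declining.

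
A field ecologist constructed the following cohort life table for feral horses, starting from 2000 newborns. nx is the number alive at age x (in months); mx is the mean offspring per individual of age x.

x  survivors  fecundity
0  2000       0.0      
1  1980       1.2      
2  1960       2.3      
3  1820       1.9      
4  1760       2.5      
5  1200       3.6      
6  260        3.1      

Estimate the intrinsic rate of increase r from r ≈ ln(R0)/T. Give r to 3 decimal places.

lx = nx/n0 = nx/2000: 1, 0.99, 0.98, 0.91, 0.88, 0.6, 0.13
R0 = Σ lx·mx = 0 + 1.188 + 2.254 + 1.729 + 2.2 + 2.16 + 0.403 = 9.934
Σ x·lx·mx = 32.901; T = 32.901/9.934 = 3.31196…
r ≈ ln(R0)/T = ln(9.934)/3.31196… = 0.69323… → 0.693

0.693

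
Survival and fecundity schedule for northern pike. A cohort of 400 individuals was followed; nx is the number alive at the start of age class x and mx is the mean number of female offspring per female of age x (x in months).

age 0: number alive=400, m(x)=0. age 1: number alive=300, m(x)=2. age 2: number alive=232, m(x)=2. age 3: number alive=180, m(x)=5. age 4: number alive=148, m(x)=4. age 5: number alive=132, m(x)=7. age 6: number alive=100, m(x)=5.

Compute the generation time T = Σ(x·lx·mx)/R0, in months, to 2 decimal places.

lx = nx/n0 = nx/400: 1, 0.75, 0.58, 0.45, 0.37, 0.33, 0.25
lx·mx: 0, 1.5, 1.16, 2.25, 1.48, 2.31, 1.25 → R0 = 9.95
x·lx·mx: 0, 1.5, 2.32, 6.75, 5.92, 11.55, 7.5 → Σ = 35.54
T = 35.54 / 9.95 = 3.571859… → 3.57

3.57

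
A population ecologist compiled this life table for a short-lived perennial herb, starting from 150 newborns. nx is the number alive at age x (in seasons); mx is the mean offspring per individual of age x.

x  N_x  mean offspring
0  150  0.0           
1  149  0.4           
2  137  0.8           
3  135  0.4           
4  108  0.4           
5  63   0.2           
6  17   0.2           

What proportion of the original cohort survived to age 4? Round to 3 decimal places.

l_4 = n_4/n_0 = 108/150 = 0.72 → 0.720

0.720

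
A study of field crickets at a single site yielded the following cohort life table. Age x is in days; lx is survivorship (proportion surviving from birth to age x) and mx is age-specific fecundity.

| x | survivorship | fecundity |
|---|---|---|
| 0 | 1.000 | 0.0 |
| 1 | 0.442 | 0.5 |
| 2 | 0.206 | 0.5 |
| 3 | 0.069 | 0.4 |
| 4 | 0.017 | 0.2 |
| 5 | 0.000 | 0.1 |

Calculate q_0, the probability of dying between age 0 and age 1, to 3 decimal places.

0.558

q_0 = (l_0 − l_1) / l_0 = (1 − 0.442) / 1
     = 0.558 / 1 = 0.558 → 0.558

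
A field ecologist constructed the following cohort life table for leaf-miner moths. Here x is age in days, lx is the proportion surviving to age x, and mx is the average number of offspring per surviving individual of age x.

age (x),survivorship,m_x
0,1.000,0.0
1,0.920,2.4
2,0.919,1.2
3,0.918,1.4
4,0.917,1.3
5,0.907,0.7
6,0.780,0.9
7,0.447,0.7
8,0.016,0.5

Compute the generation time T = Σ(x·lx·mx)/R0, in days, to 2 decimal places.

lx·mx: 0, 2.208, 1.1028, 1.2852, 1.1921, 0.6349, 0.702, 0.3129, 0.008 → R0 = 7.4459
x·lx·mx: 0, 2.208, 2.2056, 3.8556, 4.7684, 3.1745, 4.212, 2.1903, 0.064 → Σ = 22.6784
T = 22.6784 / 7.4459 = 3.045757… → 3.05

3.05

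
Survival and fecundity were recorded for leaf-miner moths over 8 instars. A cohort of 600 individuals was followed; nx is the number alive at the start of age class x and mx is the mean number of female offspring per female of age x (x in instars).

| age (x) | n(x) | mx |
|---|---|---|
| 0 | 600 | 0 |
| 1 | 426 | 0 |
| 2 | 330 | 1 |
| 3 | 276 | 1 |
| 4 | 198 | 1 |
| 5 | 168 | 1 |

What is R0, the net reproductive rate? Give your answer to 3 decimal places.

1.620

lx = nx/n0 = nx/600: 1, 0.71, 0.55, 0.46, 0.33, 0.28
lx·mx by age: 0, 0, 0.55, 0.46, 0.33, 0.28
R0 = Σ lx·mx = 1.62 → 1.620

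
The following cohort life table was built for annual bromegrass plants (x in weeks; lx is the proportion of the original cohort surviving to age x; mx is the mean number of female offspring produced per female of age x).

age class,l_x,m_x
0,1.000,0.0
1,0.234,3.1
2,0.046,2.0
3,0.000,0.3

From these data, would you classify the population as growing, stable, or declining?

R0 = Σ lx·mx = 0 + 0.7254 + 0.092 + 0 = 0.8174
R0 < 1, so the population is declining.

declining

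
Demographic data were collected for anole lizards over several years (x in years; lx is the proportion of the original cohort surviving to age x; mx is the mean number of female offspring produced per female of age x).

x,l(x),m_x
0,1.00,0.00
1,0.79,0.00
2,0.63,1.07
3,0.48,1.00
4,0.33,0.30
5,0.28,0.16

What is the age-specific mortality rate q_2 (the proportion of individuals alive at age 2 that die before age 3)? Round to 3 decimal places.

q_2 = (l_2 − l_3) / l_2 = (0.63 − 0.48) / 0.63
     = 0.15 / 0.63 = 0.238095… → 0.238

0.238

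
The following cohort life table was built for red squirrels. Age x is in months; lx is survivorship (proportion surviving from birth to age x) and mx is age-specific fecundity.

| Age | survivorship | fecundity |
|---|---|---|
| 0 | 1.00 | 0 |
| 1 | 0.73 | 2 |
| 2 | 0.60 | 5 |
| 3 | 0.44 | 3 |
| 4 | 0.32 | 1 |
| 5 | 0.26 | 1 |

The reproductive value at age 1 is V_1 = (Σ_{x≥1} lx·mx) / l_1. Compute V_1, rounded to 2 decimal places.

8.71

lx·mx for x ≥ 1: 1.46, 3, 1.32, 0.32, 0.26 → sum = 6.36
V_1 = 6.36 / l_1 = 6.36 / 0.73 = 8.712329… → 8.71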